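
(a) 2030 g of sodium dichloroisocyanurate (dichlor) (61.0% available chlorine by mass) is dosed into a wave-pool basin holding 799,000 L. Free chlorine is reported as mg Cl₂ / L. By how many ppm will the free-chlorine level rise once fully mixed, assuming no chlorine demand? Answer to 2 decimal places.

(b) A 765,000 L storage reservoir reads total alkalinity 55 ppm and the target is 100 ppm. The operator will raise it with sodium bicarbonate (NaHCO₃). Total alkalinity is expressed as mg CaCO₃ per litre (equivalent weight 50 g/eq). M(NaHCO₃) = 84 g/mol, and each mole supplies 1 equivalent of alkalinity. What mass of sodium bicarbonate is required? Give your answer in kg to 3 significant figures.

(a) Available chlorine delivered: 2030 g × 0.61 = 1238 g as Cl₂.
(a) Concentration rise: 1238 g / 799,000 L = 1.55 mg/L = 1.55 ppm.

(b) Alkalinity to add: (100 − 55) = 45 mg/L as CaCO₃ × 765,000 L = 34,420 g as CaCO₃.
(b) Equivalents: 34,420 g ÷ 50 g/eq = 688.5 eq.
(b) NaHCO₃ supplies 1 eq per mole → 688.5 mol.
(b) Mass: 688.5 mol × 84 g/mol = 57,830 g.

(a) 1.55 ppm; (b) 57.8 kg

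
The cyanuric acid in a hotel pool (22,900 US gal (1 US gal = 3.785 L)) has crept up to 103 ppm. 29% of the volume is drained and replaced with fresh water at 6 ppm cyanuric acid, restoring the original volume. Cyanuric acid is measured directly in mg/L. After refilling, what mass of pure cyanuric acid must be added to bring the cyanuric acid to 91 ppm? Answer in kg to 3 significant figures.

Volume: 22,900 US gal × 3.785 L/gal = 86,676 L.
After draining 29% and refilling: 103 × 0.71 + 6 × 0.29 = 74.87 ppm.
Deficit to target: 91 − 74.87 = 16.13 mg/L.
Mass: 16.13 mg/L × 86,676 L = 1398 g cyanuric acid.

1.40 kg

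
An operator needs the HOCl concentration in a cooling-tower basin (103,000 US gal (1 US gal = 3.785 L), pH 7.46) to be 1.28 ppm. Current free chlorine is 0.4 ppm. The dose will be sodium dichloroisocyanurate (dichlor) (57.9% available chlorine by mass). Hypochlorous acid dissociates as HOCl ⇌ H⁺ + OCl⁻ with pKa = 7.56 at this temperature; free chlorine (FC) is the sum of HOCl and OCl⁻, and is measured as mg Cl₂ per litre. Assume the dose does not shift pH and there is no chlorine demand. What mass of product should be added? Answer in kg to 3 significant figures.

1.28 kg

Volume: 103,000 US gal × 3.785 L/gal = 389,855 L.
[OCl⁻]/[HOCl] = 10^(pH − pKa) = 10^(7.46 − 7.56) = 0.7943; fraction as HOCl = 1/(1 + 0.7943) = 0.5573.
Free chlorine required for 1.28 ppm HOCl: 1.28 / 0.5573 = 2.297 ppm.
FC to add: 2.297 − 0.4 = 1.897 mg/L as Cl₂.
Cl₂ equivalent: 1.897 mg/L × 389,855 L = 739.5 g.
Product at 57.9% available Cl: 739.5 / 0.579 = 1277 g.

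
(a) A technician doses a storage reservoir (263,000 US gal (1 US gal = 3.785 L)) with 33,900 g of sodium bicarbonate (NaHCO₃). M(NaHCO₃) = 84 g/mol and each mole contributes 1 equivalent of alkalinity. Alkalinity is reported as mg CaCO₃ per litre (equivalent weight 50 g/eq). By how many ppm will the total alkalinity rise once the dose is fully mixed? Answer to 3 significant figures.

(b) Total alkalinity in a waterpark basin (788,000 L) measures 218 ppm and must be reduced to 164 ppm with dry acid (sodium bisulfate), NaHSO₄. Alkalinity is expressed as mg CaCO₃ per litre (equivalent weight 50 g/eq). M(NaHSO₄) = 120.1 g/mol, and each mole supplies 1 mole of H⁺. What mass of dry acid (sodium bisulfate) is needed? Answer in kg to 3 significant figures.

(a) Volume: 263,000 US gal × 3.785 L/gal = 995,455 L.
(a) Moles of NaHCO₃: 33,900 g ÷ 84 g/mol = 403.6 mol → 403.6 eq of alkalinity.
(a) As CaCO₃: 403.6 eq × 50 g/eq = 20,180 g.
(a) Rise: 20,180 g / 995,455 L × 1000 = 20.27 mg/L.

(b) Alkalinity to neutralize: (218 − 164) = 54 mg/L as CaCO₃ × 788,000 L = 42,550 g as CaCO₃.
(b) Equivalents of H⁺ required: 42,550 ÷ 50 g/eq = 851 eq = 851 mol NaHSO₄.
(b) Mass of NaHSO₄: 851 × 120.1 = 102,200 g.

(a) 20.3 ppm; (b) 102 kg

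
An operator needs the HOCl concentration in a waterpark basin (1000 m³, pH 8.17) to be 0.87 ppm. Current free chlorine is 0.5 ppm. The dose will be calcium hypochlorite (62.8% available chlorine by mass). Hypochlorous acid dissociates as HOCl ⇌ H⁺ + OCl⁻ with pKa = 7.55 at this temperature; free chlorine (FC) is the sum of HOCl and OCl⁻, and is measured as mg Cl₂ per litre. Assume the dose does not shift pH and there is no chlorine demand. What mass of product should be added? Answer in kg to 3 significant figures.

Volume: 1000 m³ = 1,000,000 L.
[OCl⁻]/[HOCl] = 10^(pH − pKa) = 10^(8.17 − 7.55) = 4.169; fraction as HOCl = 1/(1 + 4.169) = 0.1935.
Free chlorine required for 0.87 ppm HOCl: 0.87 / 0.1935 = 4.497 ppm.
FC to add: 4.497 − 0.5 = 3.997 mg/L as Cl₂.
Cl₂ equivalent: 3.997 mg/L × 1,000,000 L = 3997 g.
Product at 62.8% available Cl: 3997 / 0.628 = 6364 g.

6.36 kg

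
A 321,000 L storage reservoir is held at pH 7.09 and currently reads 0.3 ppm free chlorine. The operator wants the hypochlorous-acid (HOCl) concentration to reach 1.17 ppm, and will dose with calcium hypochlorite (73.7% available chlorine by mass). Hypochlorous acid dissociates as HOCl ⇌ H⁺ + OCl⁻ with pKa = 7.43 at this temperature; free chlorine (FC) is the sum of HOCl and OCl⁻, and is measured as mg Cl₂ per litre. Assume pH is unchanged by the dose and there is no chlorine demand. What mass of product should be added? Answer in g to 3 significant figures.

[OCl⁻]/[HOCl] = 10^(pH − pKa) = 10^(7.09 − 7.43) = 0.4571; fraction as HOCl = 1/(1 + 0.4571) = 0.6863.
Free chlorine required for 1.17 ppm HOCl: 1.17 / 0.6863 = 1.705 ppm.
FC to add: 1.705 − 0.3 = 1.405 mg/L as Cl₂.
Cl₂ equivalent: 1.405 mg/L × 321,000 L = 450.9 g.
Product at 73.7% available Cl: 450.9 / 0.737 = 611.9 g.

612 g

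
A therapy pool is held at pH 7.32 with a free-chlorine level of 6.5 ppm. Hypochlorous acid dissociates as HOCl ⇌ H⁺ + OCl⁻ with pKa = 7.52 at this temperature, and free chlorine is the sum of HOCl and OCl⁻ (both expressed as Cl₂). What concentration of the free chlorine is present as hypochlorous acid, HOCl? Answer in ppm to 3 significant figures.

3.99 ppm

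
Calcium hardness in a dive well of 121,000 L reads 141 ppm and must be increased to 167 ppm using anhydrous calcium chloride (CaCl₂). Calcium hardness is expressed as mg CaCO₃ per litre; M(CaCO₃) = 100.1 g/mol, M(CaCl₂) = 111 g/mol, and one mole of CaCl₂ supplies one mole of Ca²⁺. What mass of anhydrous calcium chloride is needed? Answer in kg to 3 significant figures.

Hardness to add: (167 − 141) = 26 mg/L as CaCO₃ × 121,000 L = 3146 g as CaCO₃.
Moles of Ca²⁺ (1 mol Ca²⁺ ≡ 1 mol CaCO₃): 3146 / 100.1 g/mol = 31.43 mol.
Mass of CaCl₂: 31.43 × 111 = 3489 g.

3.49 kg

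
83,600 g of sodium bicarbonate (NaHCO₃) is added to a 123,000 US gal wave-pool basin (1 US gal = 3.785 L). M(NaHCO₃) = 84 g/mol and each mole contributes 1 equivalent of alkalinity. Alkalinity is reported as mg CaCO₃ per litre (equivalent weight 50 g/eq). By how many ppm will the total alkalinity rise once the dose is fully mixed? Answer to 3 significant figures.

107 ppm

Volume: 123,000 US gal × 3.785 L/gal = 465,555 L.
Moles of NaHCO₃: 83,600 g ÷ 84 g/mol = 995.2 mol → 995.2 eq of alkalinity.
As CaCO₃: 995.2 eq × 50 g/eq = 49,760 g.
Rise: 49,760 g / 465,555 L × 1000 = 106.9 mg/L.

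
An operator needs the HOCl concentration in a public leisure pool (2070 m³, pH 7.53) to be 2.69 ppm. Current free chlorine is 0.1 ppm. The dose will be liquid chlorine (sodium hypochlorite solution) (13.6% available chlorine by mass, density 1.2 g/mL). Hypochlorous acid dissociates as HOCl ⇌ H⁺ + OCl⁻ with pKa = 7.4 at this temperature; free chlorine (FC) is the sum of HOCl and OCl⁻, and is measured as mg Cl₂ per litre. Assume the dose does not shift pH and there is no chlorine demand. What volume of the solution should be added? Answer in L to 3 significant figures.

78.9 L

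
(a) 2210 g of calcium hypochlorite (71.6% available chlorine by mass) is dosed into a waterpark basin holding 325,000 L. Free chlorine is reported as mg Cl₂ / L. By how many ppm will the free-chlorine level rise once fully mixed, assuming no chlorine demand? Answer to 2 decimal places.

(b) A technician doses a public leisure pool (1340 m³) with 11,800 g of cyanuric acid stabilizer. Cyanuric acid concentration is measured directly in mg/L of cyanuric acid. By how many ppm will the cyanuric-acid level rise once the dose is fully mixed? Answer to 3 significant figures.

(a) Available chlorine delivered: 2210 g × 0.716 = 1582 g as Cl₂.
(a) Concentration rise: 1582 g / 325,000 L = 4.869 mg/L = 4.87 ppm.

(b) Volume: 1340 m³ = 1,340,000 L.
(b) Rise: 11,800 g / 1,340,000 L × 1000 = 8.806 mg/L.

(a) 4.87 ppm; (b) 8.81 ppm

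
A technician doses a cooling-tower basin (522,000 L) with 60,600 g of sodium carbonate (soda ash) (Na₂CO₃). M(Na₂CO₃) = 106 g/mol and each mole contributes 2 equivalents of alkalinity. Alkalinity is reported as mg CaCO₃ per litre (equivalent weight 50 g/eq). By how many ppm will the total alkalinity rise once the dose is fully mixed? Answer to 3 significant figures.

Moles of Na₂CO₃: 60,600 g ÷ 106 g/mol = 571.7 mol → 1143 eq of alkalinity.
As CaCO₃: 1143 eq × 50 g/eq = 57,170 g.
Rise: 57,170 g / 522,000 L × 1000 = 109.5 mg/L.

110 ppm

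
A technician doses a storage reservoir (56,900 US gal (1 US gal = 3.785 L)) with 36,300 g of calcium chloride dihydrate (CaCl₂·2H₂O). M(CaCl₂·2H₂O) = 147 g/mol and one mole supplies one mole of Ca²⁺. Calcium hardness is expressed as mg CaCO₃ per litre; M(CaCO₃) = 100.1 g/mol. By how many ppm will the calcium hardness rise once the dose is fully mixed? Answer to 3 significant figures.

115 ppm

Volume: 56,900 US gal × 3.785 L/gal = 215,366 L.
Moles of Ca²⁺: 36,300 g ÷ 147 g/mol = 246.9 mol.
As CaCO₃: 246.9 mol × 100.1 g/mol = 24,720 g.
Rise: 24,720 g / 215,366 L × 1000 = 114.8 mg/L.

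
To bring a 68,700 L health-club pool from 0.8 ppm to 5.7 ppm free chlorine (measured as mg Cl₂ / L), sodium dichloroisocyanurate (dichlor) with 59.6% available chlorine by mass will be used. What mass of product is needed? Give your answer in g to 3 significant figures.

Chlorine deficit: 5.7 − 0.8 = 4.9 ppm = 4.9 mg/L as Cl₂.
Cl₂ equivalent needed: 4.9 mg/L × 68,700 L = 336,600 mg = 336.6 g.
Product at 59.6% available chlorine: 336.6 / 0.596 = 564.8 g.

565 g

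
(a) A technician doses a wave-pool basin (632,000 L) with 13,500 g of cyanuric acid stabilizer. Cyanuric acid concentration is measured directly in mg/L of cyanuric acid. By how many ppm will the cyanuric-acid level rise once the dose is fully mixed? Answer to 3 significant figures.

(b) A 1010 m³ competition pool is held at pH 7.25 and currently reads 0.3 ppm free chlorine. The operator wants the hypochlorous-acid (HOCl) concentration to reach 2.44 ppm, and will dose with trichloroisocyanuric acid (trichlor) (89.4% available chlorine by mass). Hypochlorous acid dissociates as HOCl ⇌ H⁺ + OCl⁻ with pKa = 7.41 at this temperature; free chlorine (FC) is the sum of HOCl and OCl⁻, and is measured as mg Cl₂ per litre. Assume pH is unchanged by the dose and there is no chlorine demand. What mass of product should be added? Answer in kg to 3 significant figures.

(a) Rise: 13,500 g / 632,000 L × 1000 = 21.36 mg/L.

(b) Volume: 1010 m³ = 1,010,000 L.
(b) [OCl⁻]/[HOCl] = 10^(pH − pKa) = 10^(7.25 − 7.41) = 0.6918; fraction as HOCl = 1/(1 + 0.6918) = 0.5911.
(b) Free chlorine required for 2.44 ppm HOCl: 2.44 / 0.5911 = 4.128 ppm.
(b) FC to add: 4.128 − 0.3 = 3.828 mg/L as Cl₂.
(b) Cl₂ equivalent: 3.828 mg/L × 1,010,000 L = 3866 g.
(b) Product at 89.4% available Cl: 3866 / 0.894 = 4325 g.

(a) 21.4 ppm; (b) 4.32 kg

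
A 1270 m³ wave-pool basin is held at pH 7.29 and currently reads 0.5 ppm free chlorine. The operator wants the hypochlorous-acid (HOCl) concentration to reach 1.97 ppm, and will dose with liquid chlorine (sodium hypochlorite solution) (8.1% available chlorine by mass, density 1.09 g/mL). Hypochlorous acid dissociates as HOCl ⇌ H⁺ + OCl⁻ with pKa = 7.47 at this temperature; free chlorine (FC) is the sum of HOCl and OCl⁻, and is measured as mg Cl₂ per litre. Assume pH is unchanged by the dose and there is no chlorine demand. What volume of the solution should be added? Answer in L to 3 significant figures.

Volume: 1270 m³ = 1,270,000 L.
[OCl⁻]/[HOCl] = 10^(pH − pKa) = 10^(7.29 − 7.47) = 0.6607; fraction as HOCl = 1/(1 + 0.6607) = 0.6022.
Free chlorine required for 1.97 ppm HOCl: 1.97 / 0.6022 = 3.272 ppm.
FC to add: 3.272 − 0.5 = 2.772 mg/L as Cl₂.
Cl₂ equivalent: 2.772 mg/L × 1,270,000 L = 3520 g.
Product at 8.1% available Cl: 3520 / 0.081 = 43,460 g.
Volume: 43,460 g ÷ 1.09 g/mL = 39,870 mL.

39.9 L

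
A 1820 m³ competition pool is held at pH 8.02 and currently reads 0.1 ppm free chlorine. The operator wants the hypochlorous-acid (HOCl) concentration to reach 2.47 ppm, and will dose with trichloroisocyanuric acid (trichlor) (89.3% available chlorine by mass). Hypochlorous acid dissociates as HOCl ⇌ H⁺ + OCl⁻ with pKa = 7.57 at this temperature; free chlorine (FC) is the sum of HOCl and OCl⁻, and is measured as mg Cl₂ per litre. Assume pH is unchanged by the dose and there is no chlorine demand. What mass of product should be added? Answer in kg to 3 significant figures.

19.0 kg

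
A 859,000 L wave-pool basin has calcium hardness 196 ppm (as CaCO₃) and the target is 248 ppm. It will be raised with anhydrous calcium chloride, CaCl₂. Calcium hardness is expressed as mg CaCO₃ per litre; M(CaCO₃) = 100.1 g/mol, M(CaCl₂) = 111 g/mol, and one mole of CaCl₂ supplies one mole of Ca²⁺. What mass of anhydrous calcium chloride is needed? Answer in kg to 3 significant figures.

49.5 kg

Hardness to add: (248 − 196) = 52 mg/L as CaCO₃ × 859,000 L = 44,670 g as CaCO₃.
Moles of Ca²⁺ (1 mol Ca²⁺ ≡ 1 mol CaCO₃): 44,670 / 100.1 g/mol = 446.2 mol.
Mass of CaCl₂: 446.2 × 111 = 49,530 g.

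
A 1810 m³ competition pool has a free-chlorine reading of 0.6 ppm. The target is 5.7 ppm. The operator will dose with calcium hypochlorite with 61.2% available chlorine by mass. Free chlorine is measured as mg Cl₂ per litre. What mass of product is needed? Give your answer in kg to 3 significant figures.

15.1 kg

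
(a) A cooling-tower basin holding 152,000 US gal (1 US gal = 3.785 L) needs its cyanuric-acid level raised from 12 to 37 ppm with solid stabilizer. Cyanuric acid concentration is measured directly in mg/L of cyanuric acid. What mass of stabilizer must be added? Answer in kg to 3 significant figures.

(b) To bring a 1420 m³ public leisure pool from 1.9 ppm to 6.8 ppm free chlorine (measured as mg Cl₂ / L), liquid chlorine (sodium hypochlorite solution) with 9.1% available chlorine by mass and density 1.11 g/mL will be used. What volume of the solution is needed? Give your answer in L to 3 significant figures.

(a) Volume: 152,000 US gal × 3.785 L/gal = 575,320 L.
(a) CYA to add: (37 − 12) = 25 mg/L × 575,320 L = 14,380 g cyanuric acid.

(b) Volume: 1420 m³ = 1,420,000 L.
(b) Chlorine deficit: 6.8 − 1.9 = 4.9 ppm = 4.9 mg/L as Cl₂.
(b) Cl₂ equivalent needed: 4.9 mg/L × 1,420,000 L = 6,958,000 mg = 6958 g.
(b) Product at 9.1% available chlorine: 6958 / 0.091 = 76,460 g.
(b) Volume at density 1.11 g/mL: 76,460 g ÷ 1.11 g/mL = 68,880 mL.

(a) 14.4 kg; (b) 68.9 L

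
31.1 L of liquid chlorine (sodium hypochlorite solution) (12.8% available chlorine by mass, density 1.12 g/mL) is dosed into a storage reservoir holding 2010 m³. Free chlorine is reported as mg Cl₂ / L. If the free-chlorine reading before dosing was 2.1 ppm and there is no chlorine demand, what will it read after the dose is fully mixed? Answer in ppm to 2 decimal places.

4.32 ppm

Volume: 2010 m³ = 2,010,000 L.
Mass of solution: 31.1 L × 1000 mL/L × 1.12 g/mL = 34,830 g.
Available chlorine delivered: 34,830 g × 0.128 = 4458 g as Cl₂.
Concentration rise: 4458 g / 2,010,000 L = 2.218 mg/L = 2.22 ppm.
Final FC: 2.1 + 2.22 = 4.32 ppm.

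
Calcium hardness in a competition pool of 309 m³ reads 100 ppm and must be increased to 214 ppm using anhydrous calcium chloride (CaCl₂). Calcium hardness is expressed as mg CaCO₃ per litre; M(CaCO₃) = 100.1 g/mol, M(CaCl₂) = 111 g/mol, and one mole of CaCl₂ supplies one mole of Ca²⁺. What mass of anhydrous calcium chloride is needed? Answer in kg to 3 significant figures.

39.1 kg

Volume: 309 m³ = 309,000 L.
Hardness to add: (214 − 100) = 114 mg/L as CaCO₃ × 309,000 L = 35,230 g as CaCO₃.
Moles of Ca²⁺ (1 mol Ca²⁺ ≡ 1 mol CaCO₃): 35,230 / 100.1 g/mol = 351.9 mol.
Mass of CaCl₂: 351.9 × 111 = 39,060 g.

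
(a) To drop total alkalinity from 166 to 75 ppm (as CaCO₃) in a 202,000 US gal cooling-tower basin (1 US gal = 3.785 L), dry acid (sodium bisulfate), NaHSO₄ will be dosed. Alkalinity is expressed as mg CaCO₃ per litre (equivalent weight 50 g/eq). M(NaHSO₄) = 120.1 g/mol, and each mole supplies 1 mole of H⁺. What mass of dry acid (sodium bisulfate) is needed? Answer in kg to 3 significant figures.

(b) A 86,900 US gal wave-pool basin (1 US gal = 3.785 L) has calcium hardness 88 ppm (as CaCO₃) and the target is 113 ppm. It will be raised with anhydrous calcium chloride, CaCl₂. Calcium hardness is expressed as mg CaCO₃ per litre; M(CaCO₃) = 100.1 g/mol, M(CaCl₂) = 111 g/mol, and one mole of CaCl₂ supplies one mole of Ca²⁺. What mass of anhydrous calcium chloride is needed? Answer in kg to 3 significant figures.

(a) 167 kg; (b) 9.12 kg

(a) Volume: 202,000 US gal × 3.785 L/gal = 764,570 L.
(a) Alkalinity to neutralize: (166 − 75) = 91 mg/L as CaCO₃ × 764,570 L = 69,580 g as CaCO₃.
(a) Equivalents of H⁺ required: 69,580 ÷ 50 g/eq = 1392 eq = 1392 mol NaHSO₄.
(a) Mass of NaHSO₄: 1392 × 120.1 = 167,100 g.

(b) Volume: 86,900 US gal × 3.785 L/gal = 328,916 L.
(b) Hardness to add: (113 − 88) = 25 mg/L as CaCO₃ × 328,916 L = 8223 g as CaCO₃.
(b) Moles of Ca²⁺ (1 mol Ca²⁺ ≡ 1 mol CaCO₃): 8223 / 100.1 g/mol = 82.15 mol.
(b) Mass of CaCl₂: 82.15 × 111 = 9118 g.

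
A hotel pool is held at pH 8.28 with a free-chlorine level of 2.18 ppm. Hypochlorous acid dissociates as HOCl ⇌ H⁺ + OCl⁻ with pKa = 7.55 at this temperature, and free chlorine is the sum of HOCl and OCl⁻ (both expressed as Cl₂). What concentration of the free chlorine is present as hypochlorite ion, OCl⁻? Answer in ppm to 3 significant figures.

1.84 ppm

[OCl⁻]/[HOCl] = 10^(pH − pKa) = 10^(8.28 − 7.55) = 10^0.73 = 5.37.
Fraction as HOCl = 1 / (1 + 5.37) = 0.157.
OCl⁻ = (1 − 0.157) × 2.18 ppm = 1.838 ppm.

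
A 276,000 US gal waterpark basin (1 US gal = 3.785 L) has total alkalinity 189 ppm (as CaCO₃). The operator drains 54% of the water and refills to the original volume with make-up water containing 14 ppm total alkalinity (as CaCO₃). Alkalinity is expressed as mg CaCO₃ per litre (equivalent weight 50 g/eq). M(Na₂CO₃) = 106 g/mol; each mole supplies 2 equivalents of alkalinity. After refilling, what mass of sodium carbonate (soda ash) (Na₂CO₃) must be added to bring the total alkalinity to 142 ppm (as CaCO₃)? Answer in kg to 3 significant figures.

Volume: 276,000 US gal × 3.785 L/gal = 1,044,660 L.
After draining 54% and refilling: 189 × 0.46 + 14 × 0.54 = 94.5 ppm.
Deficit to target: 142 − 94.5 = 47.5 mg/L.
As CaCO₃: 47.5 mg/L × 1,044,660 L = 49,620 g; ÷ 50 g/eq ÷ 2 = 496.2 mol Na₂CO₃.
Mass: 496.2 × 106 = 52,600 g.

52.6 kg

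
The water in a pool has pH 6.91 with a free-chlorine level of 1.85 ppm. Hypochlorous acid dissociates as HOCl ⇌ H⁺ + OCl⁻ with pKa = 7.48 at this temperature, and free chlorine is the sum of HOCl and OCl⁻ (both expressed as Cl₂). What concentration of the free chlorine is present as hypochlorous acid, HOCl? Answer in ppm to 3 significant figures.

[OCl⁻]/[HOCl] = 10^(pH − pKa) = 10^(6.91 − 7.48) = 10^-0.57 = 0.2692.
Fraction as HOCl = 1 / (1 + 0.2692) = 0.7879.
HOCl = 0.7879 × 1.85 ppm = 1.458 ppm.

1.46 ppm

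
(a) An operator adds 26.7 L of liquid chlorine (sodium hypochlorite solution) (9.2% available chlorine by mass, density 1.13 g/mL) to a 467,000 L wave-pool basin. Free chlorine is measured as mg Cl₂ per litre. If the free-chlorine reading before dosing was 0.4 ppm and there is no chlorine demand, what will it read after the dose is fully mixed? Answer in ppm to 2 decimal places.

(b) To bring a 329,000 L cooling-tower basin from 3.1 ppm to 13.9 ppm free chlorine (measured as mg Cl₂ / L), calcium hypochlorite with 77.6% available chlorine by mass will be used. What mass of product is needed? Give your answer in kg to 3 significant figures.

(a) Mass of solution: 26.7 L × 1000 mL/L × 1.13 g/mL = 30,170 g.
(a) Available chlorine delivered: 30,170 g × 0.092 = 2776 g as Cl₂.
(a) Concentration rise: 2776 g / 467,000 L = 5.944 mg/L = 5.94 ppm.
(a) Final FC: 0.4 + 5.94 = 6.34 ppm.

(b) Chlorine deficit: 13.9 − 3.1 = 10.8 ppm = 10.8 mg/L as Cl₂.
(b) Cl₂ equivalent needed: 10.8 mg/L × 329,000 L = 3,553,000 mg = 3553 g.
(b) Product at 77.6% available chlorine: 3553 / 0.776 = 4579 g.

(a) 6.34 ppm; (b) 4.58 kg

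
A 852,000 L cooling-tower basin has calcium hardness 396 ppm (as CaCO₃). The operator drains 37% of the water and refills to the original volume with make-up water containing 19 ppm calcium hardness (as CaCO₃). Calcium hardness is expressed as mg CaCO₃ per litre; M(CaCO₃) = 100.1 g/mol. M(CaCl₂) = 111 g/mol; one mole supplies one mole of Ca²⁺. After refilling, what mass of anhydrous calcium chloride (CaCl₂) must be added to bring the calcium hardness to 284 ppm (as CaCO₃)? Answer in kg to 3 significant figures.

After draining 37% and refilling: 396 × 0.63 + 19 × 0.37 = 256.51 ppm.
Deficit to target: 284 − 256.51 = 27.49 mg/L.
As CaCO₃: 27.49 mg/L × 852,000 L = 23,420 g; ÷ 100.1 = 234 mol Ca²⁺.
Mass: 234 × 111 = 25,970 g.

26.0 kg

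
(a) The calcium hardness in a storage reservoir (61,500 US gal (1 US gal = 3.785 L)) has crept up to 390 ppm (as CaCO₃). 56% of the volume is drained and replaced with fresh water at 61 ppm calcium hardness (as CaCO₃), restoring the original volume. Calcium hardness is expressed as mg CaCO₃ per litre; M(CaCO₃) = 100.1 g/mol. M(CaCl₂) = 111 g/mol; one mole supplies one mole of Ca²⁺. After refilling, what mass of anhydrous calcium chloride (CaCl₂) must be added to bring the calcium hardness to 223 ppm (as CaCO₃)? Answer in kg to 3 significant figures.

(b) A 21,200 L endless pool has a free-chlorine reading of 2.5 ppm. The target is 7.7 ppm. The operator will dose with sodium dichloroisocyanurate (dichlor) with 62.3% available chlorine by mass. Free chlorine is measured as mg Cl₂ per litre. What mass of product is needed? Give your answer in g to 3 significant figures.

(a) 4.45 kg; (b) 177 g

(a) Volume: 61,500 US gal × 3.785 L/gal = 232,778 L.
(a) After draining 56% and refilling: 390 × 0.44 + 61 × 0.56 = 205.76 ppm.
(a) Deficit to target: 223 − 205.76 = 17.24 mg/L.
(a) As CaCO₃: 17.24 mg/L × 232,778 L = 4013 g; ÷ 100.1 = 40.09 mol Ca²⁺.
(a) Mass: 40.09 × 111 = 4450 g.

(b) Chlorine deficit: 7.7 − 2.5 = 5.2 ppm = 5.2 mg/L as Cl₂.
(b) Cl₂ equivalent needed: 5.2 mg/L × 21,200 L = 110,200 mg = 110.2 g.
(b) Product at 62.3% available chlorine: 110.2 / 0.623 = 177 g.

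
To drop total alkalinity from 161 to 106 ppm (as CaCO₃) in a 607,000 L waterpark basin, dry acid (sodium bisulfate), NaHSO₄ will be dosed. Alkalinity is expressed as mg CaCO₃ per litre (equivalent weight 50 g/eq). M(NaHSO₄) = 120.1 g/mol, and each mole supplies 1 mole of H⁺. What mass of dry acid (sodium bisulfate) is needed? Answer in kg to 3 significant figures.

80.2 kg

Alkalinity to neutralize: (161 − 106) = 55 mg/L as CaCO₃ × 607,000 L = 33,380 g as CaCO₃.
Equivalents of H⁺ required: 33,380 ÷ 50 g/eq = 667.7 eq = 667.7 mol NaHSO₄.
Mass of NaHSO₄: 667.7 × 120.1 = 80,190 g.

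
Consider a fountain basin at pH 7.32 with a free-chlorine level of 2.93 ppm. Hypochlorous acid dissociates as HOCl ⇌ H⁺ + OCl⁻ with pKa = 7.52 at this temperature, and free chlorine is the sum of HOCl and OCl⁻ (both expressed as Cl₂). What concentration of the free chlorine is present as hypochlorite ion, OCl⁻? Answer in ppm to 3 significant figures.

1.13 ppm

[OCl⁻]/[HOCl] = 10^(pH − pKa) = 10^(7.32 − 7.52) = 10^-0.20 = 0.631.
Fraction as HOCl = 1 / (1 + 0.631) = 0.6131.
OCl⁻ = (1 − 0.6131) × 2.93 ppm = 1.134 ppm.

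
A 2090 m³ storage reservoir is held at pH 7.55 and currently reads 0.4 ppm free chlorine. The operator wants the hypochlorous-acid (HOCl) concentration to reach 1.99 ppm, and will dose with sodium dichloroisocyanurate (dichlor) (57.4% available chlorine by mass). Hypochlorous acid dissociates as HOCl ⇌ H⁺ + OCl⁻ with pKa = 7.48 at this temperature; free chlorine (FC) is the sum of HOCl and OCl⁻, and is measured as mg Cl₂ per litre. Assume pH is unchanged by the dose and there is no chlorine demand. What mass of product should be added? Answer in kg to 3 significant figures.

Volume: 2090 m³ = 2,090,000 L.
[OCl⁻]/[HOCl] = 10^(pH − pKa) = 10^(7.55 − 7.48) = 1.175; fraction as HOCl = 1/(1 + 1.175) = 0.4598.
Free chlorine required for 1.99 ppm HOCl: 1.99 / 0.4598 = 4.328 ppm.
FC to add: 4.328 − 0.4 = 3.928 mg/L as Cl₂.
Cl₂ equivalent: 3.928 mg/L × 2,090,000 L = 8210 g.
Product at 57.4% available Cl: 8210 / 0.574 = 14,300 g.

14.3 kg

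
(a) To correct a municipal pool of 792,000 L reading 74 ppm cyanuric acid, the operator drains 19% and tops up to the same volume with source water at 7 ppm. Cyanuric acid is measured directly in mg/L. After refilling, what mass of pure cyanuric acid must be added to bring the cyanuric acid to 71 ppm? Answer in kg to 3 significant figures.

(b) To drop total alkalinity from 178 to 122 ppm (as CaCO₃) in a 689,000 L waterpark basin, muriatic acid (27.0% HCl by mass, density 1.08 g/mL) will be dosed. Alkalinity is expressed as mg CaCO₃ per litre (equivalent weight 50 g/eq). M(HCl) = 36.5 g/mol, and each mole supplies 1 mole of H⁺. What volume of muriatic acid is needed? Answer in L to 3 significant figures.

(a) 7.71 kg; (b) 96.6 L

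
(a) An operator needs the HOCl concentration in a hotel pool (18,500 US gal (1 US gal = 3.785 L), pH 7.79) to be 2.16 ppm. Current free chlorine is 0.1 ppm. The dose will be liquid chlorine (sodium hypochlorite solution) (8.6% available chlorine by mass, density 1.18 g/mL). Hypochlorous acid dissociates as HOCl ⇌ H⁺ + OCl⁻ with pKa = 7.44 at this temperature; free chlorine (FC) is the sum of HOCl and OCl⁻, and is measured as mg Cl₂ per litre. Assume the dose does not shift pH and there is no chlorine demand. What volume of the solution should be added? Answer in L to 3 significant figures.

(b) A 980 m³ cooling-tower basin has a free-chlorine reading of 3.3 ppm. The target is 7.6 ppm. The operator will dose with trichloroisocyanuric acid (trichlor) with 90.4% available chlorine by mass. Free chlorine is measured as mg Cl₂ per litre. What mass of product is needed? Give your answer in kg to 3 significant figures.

(a) Volume: 18,500 US gal × 3.785 L/gal = 70,022 L.
(a) [OCl⁻]/[HOCl] = 10^(pH − pKa) = 10^(7.79 − 7.44) = 2.239; fraction as HOCl = 1/(1 + 2.239) = 0.3088.
(a) Free chlorine required for 2.16 ppm HOCl: 2.16 / 0.3088 = 6.996 ppm.
(a) FC to add: 6.996 − 0.1 = 6.896 mg/L as Cl₂.
(a) Cl₂ equivalent: 6.896 mg/L × 70,022 L = 482.8 g.
(a) Product at 8.6% available Cl: 482.8 / 0.086 = 5615 g.
(a) Volume: 5615 g ÷ 1.18 g/mL = 4758 mL.

(b) Volume: 980 m³ = 980,000 L.
(b) Chlorine deficit: 7.6 − 3.3 = 4.3 ppm = 4.3 mg/L as Cl₂.
(b) Cl₂ equivalent needed: 4.3 mg/L × 980,000 L = 4,214,000 mg = 4214 g.
(b) Product at 90.4% available chlorine: 4214 / 0.904 = 4662 g.

(a) 4.76 L; (b) 4.66 kg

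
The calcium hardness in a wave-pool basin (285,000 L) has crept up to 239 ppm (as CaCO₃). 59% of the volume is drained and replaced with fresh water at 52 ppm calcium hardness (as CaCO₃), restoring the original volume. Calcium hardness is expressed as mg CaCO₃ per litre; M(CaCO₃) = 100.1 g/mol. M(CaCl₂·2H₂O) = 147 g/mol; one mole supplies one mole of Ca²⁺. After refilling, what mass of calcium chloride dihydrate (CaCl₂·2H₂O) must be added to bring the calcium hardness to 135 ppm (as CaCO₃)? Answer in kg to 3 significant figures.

2.65 kg

After draining 59% and refilling: 239 × 0.41 + 52 × 0.59 = 128.67 ppm.
Deficit to target: 135 − 128.67 = 6.33 mg/L.
As CaCO₃: 6.33 mg/L × 285,000 L = 1804 g; ÷ 100.1 = 18.02 mol Ca²⁺.
Mass: 18.02 × 147 = 2649 g.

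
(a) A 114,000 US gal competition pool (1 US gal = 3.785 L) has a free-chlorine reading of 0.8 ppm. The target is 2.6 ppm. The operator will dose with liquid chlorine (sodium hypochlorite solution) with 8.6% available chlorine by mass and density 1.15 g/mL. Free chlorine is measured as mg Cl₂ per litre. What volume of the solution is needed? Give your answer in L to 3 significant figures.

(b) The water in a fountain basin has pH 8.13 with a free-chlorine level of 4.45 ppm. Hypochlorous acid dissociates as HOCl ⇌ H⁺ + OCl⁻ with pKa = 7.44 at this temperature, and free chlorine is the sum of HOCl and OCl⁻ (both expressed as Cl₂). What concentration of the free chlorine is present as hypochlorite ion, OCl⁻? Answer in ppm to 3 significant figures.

(a) 7.85 L; (b) 3.70 ppm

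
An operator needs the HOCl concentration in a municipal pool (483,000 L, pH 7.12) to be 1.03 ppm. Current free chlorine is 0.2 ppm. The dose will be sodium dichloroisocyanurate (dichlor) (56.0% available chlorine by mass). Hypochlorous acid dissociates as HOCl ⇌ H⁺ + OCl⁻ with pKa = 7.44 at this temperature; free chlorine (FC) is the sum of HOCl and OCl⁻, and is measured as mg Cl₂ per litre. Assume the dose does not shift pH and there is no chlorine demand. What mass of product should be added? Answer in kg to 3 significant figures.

[OCl⁻]/[HOCl] = 10^(pH − pKa) = 10^(7.12 − 7.44) = 0.4786; fraction as HOCl = 1/(1 + 0.4786) = 0.6763.
Free chlorine required for 1.03 ppm HOCl: 1.03 / 0.6763 = 1.523 ppm.
FC to add: 1.523 − 0.2 = 1.323 mg/L as Cl₂.
Cl₂ equivalent: 1.323 mg/L × 483,000 L = 639 g.
Product at 56.0% available Cl: 639 / 0.56 = 1141 g.

1.14 kg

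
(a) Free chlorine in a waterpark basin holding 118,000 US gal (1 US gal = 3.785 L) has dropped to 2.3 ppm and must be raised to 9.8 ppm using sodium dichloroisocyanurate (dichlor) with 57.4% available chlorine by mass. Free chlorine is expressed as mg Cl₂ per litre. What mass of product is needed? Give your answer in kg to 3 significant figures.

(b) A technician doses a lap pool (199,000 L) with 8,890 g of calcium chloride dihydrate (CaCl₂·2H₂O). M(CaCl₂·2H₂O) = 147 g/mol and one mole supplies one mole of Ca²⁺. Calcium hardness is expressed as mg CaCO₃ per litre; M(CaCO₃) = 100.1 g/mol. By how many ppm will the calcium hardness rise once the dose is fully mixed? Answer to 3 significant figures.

(a) Volume: 118,000 US gal × 3.785 L/gal = 446,630 L.
(a) Chlorine deficit: 9.8 − 2.3 = 7.5 ppm = 7.5 mg/L as Cl₂.
(a) Cl₂ equivalent needed: 7.5 mg/L × 446,630 L = 3,350,000 mg = 3350 g.
(a) Product at 57.4% available chlorine: 3350 / 0.574 = 5836 g.

(b) Moles of Ca²⁺: 8,890 g ÷ 147 g/mol = 60.48 mol.
(b) As CaCO₃: 60.48 mol × 100.1 g/mol = 6054 g.
(b) Rise: 6054 g / 199,000 L × 1000 = 30.42 mg/L.

(a) 5.84 kg; (b) 30.4 ppm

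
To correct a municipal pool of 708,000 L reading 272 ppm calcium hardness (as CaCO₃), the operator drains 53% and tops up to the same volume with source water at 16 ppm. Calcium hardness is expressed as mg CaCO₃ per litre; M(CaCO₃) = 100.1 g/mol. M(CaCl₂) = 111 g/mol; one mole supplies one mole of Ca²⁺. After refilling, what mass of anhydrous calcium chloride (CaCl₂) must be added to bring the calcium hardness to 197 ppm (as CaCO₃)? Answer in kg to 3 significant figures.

47.6 kg

After draining 53% and refilling: 272 × 0.47 + 16 × 0.53 = 136.32 ppm.
Deficit to target: 197 − 136.32 = 60.68 mg/L.
As CaCO₃: 60.68 mg/L × 708,000 L = 42,960 g; ÷ 100.1 = 429.2 mol Ca²⁺.
Mass: 429.2 × 111 = 47,640 g.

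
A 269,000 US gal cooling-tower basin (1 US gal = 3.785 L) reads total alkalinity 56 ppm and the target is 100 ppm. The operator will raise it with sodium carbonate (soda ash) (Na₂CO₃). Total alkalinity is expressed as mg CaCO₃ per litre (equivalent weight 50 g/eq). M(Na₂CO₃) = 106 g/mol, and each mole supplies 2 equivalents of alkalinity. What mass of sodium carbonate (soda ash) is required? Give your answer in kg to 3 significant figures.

47.5 kg

Volume: 269,000 US gal × 3.785 L/gal = 1,018,165 L.
Alkalinity to add: (100 − 56) = 44 mg/L as CaCO₃ × 1,018,165 L = 44,800 g as CaCO₃.
Equivalents: 44,800 g ÷ 50 g/eq = 896 eq.
Each mole of Na₂CO₃ supplies 2 eq, so 896 / 2 = 448 mol.
Mass: 448 mol × 106 g/mol = 47,490 g.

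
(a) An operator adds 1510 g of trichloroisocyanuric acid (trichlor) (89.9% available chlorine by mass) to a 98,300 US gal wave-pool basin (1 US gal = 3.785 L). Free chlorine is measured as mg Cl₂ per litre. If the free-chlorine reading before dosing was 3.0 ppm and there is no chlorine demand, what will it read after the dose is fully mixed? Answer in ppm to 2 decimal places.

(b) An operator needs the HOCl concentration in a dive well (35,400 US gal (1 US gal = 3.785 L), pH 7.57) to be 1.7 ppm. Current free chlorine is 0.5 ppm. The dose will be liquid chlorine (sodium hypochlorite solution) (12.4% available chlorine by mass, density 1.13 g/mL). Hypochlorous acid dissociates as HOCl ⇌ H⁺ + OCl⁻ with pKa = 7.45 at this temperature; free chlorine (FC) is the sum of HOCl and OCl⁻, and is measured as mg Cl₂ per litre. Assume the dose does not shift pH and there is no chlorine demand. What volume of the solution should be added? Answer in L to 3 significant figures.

(a) Volume: 98,300 US gal × 3.785 L/gal = 372,066 L.
(a) Available chlorine delivered: 1510 g × 0.899 = 1357 g as Cl₂.
(a) Concentration rise: 1357 g / 372,066 L = 3.649 mg/L = 3.65 ppm.
(a) Final FC: 3.0 + 3.65 = 6.65 ppm.

(b) Volume: 35,400 US gal × 3.785 L/gal = 133,989 L.
(b) [OCl⁻]/[HOCl] = 10^(pH − pKa) = 10^(7.57 − 7.45) = 1.318; fraction as HOCl = 1/(1 + 1.318) = 0.4314.
(b) Free chlorine required for 1.7 ppm HOCl: 1.7 / 0.4314 = 3.941 ppm.
(b) FC to add: 3.941 − 0.5 = 3.441 mg/L as Cl₂.
(b) Cl₂ equivalent: 3.441 mg/L × 133,989 L = 461.1 g.
(b) Product at 12.4% available Cl: 461.1 / 0.124 = 3718 g.
(b) Volume: 3718 g ÷ 1.13 g/mL = 3290 mL.

(a) 6.65 ppm; (b) 3.29 L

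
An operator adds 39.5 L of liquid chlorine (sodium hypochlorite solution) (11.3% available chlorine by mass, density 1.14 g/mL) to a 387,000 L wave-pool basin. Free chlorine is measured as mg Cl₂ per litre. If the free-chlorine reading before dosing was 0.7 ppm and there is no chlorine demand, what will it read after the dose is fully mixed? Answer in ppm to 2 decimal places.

Mass of solution: 39.5 L × 1000 mL/L × 1.14 g/mL = 45,030 g.
Available chlorine delivered: 45,030 g × 0.113 = 5088 g as Cl₂.
Concentration rise: 5088 g / 387,000 L = 13.15 mg/L = 13.15 ppm.
Final FC: 0.7 + 13.15 = 13.85 ppm.

13.85 ppm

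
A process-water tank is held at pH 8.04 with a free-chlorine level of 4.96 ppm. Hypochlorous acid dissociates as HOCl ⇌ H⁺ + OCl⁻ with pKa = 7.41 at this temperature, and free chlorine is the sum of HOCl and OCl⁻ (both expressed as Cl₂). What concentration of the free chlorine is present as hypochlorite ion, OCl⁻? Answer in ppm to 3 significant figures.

4.02 ppm

[OCl⁻]/[HOCl] = 10^(pH − pKa) = 10^(8.04 − 7.41) = 10^0.63 = 4.266.
Fraction as HOCl = 1 / (1 + 4.266) = 0.1899.
OCl⁻ = (1 − 0.1899) × 4.96 ppm = 4.018 ppm.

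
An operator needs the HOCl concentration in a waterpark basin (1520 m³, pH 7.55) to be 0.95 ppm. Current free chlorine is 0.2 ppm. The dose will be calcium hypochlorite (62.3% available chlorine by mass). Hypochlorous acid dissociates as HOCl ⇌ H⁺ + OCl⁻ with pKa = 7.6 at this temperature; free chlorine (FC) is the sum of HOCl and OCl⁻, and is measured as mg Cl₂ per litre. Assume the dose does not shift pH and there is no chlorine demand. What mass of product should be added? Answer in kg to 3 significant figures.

Volume: 1520 m³ = 1,520,000 L.
[OCl⁻]/[HOCl] = 10^(pH − pKa) = 10^(7.55 − 7.6) = 0.8913; fraction as HOCl = 1/(1 + 0.8913) = 0.5288.
Free chlorine required for 0.95 ppm HOCl: 0.95 / 0.5288 = 1.797 ppm.
FC to add: 1.797 − 0.2 = 1.597 mg/L as Cl₂.
Cl₂ equivalent: 1.597 mg/L × 1,520,000 L = 2427 g.
Product at 62.3% available Cl: 2427 / 0.623 = 3896 g.

3.90 kg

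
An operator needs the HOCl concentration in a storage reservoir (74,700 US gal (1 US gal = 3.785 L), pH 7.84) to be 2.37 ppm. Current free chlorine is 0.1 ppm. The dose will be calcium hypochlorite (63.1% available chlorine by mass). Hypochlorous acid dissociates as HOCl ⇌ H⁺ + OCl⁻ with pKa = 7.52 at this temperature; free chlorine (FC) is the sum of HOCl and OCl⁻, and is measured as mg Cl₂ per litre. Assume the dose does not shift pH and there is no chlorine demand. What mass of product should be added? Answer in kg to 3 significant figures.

Volume: 74,700 US gal × 3.785 L/gal = 282,740 L.
[OCl⁻]/[HOCl] = 10^(pH − pKa) = 10^(7.84 − 7.52) = 2.089; fraction as HOCl = 1/(1 + 2.089) = 0.3237.
Free chlorine required for 2.37 ppm HOCl: 2.37 / 0.3237 = 7.322 ppm.
FC to add: 7.322 − 0.1 = 7.222 mg/L as Cl₂.
Cl₂ equivalent: 7.222 mg/L × 282,740 L = 2042 g.
Product at 63.1% available Cl: 2042 / 0.631 = 3236 g.

3.24 kg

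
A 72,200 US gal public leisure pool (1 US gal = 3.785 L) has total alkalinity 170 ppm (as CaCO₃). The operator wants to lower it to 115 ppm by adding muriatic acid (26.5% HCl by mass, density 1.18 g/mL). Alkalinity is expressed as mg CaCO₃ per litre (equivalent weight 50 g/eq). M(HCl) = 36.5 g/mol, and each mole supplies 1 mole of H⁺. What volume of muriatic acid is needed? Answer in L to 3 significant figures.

Volume: 72,200 US gal × 3.785 L/gal = 273,277 L.
Alkalinity to neutralize: (170 − 115) = 55 mg/L as CaCO₃ × 273,277 L = 15,030 g as CaCO₃.
Equivalents of H⁺ required: 15,030 ÷ 50 g/eq = 300.6 eq = 300.6 mol HCl.
Mass of HCl: 300.6 × 36.5 = 10,970 g.
Mass of 26.5% solution: 10,970 / 0.265 = 41,400 g.
Volume: 41,400 g ÷ 1.18 g/mL = 35,090 mL.

35.1 L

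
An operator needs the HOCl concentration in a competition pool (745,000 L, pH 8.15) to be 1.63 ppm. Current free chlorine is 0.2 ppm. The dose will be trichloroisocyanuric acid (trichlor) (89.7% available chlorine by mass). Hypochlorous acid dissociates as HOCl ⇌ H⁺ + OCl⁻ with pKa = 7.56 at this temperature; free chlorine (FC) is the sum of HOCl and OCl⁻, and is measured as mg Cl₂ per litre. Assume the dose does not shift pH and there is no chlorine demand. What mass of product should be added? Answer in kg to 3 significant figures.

[OCl⁻]/[HOCl] = 10^(pH − pKa) = 10^(8.15 − 7.56) = 3.89; fraction as HOCl = 1/(1 + 3.89) = 0.2045.
Free chlorine required for 1.63 ppm HOCl: 1.63 / 0.2045 = 7.971 ppm.
FC to add: 7.971 − 0.2 = 7.771 mg/L as Cl₂.
Cl₂ equivalent: 7.771 mg/L × 745,000 L = 5790 g.
Product at 89.7% available Cl: 5790 / 0.897 = 6455 g.

6.45 kg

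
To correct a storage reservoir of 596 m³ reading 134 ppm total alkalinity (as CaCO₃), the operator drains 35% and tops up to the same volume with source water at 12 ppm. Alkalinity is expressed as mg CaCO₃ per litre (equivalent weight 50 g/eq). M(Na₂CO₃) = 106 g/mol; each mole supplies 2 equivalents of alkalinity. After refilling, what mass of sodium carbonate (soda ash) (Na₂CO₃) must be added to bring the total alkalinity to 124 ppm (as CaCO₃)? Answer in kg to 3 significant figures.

20.7 kg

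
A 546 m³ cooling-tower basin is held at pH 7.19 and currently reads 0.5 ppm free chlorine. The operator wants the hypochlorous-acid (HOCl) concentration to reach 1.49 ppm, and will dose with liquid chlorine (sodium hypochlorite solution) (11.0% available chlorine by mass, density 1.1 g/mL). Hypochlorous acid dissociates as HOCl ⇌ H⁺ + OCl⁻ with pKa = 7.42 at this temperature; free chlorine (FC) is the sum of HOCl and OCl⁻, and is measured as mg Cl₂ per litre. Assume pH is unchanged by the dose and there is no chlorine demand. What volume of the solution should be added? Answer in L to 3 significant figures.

8.43 L

Volume: 546 m³ = 546,000 L.
[OCl⁻]/[HOCl] = 10^(pH − pKa) = 10^(7.19 − 7.42) = 0.5888; fraction as HOCl = 1/(1 + 0.5888) = 0.6294.
Free chlorine required for 1.49 ppm HOCl: 1.49 / 0.6294 = 2.367 ppm.
FC to add: 2.367 − 0.5 = 1.867 mg/L as Cl₂.
Cl₂ equivalent: 1.867 mg/L × 546,000 L = 1020 g.
Product at 11.0% available Cl: 1020 / 0.11 = 9269 g.
Volume: 9269 g ÷ 1.1 g/mL = 8426 mL.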